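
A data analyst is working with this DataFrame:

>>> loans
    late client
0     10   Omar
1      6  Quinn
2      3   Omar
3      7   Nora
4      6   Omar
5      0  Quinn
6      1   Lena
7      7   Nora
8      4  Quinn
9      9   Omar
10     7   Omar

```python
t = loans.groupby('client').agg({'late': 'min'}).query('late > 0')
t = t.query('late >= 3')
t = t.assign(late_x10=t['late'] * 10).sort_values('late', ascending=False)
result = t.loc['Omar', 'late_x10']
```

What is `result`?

group by client, min of late:
        late
client      
Lena       1
Nora       7
Omar       3
Quinn      0
filter rows where late > 0:
        late
client      
Lena       1
Nora       7
Omar       3
filter rows where late >= 3:
        late
client      
Nora       7
Omar       3
add column late_x10 = t['late'] * 10:
        late  late_x10
client                
Nora       7        70
Omar       3        30
sort by late descending:
        late  late_x10
client                
Nora       7        70
Omar       3        30
Hence 30.

30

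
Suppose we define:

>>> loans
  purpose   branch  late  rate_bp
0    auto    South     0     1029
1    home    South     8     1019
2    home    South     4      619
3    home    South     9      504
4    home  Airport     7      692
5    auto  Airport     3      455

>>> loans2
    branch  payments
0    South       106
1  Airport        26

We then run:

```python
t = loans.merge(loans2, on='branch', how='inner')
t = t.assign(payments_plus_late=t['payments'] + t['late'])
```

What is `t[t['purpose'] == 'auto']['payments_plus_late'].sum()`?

merge on 'branch' (how='inner') → 6 rows:
  purpose   branch  late  rate_bp  payments
0    auto    South     0     1029       106
1    home    South     8     1019       106
2    home    South     4      619       106
3    home    South     9      504       106
4    home  Airport     7      692        26
5    auto  Airport     3      455        26
add column payments_plus_late = t['payments'] + t['late']:
  purpose   branch  late  rate_bp  payments  payments_plus_late
0    auto    South     0     1029       106                 106
1    home    South     8     1019       106                 114
2    home    South     4      619       106                 110
3    home    South     9      504       106                 115
4    home  Airport     7      692        26                  33
5    auto  Airport     3      455        26                  29
filter rows where purpose == 'auto':
  purpose   branch  late  rate_bp  payments  payments_plus_late
0    auto    South     0     1029       106                 106
5    auto  Airport     3      455        26                  29

135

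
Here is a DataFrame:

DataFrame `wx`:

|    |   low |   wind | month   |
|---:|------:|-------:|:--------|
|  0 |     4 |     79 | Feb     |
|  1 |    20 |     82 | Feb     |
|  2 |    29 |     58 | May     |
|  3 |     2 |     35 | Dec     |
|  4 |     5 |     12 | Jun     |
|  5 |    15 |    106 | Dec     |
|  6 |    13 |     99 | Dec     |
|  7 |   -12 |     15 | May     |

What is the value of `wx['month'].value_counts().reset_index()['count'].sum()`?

value_counts of month:
month
Dec    3
Feb    2
May    2
Jun    1
Name: count, dtype: int64
reset_index():
  month  count
0   Dec      3
1   Feb      2
2   May      2
3   Jun      1
Taking the sum of column 'count' gives 8.

8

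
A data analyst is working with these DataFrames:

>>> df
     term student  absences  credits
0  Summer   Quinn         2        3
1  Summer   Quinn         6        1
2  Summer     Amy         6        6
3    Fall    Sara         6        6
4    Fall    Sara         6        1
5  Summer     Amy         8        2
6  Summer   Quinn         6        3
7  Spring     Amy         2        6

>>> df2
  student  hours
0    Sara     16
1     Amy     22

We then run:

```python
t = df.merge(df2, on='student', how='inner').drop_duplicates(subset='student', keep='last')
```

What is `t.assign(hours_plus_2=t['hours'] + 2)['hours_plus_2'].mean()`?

21.0

merge on 'student' (how='inner') → 5 rows:
     term student  absences  credits  hours
0  Summer     Amy         6        6     22
1    Fall    Sara         6        6     16
2    Fall    Sara         6        1     16
3  Summer     Amy         8        2     22
4  Spring     Amy         2        6     22
drop duplicate student (keep=last):
     term student  absences  credits  hours
2    Fall    Sara         6        1     16
4  Spring     Amy         2        6     22
add column hours_plus_2 = t['hours'] + 2:
     term student  absences  credits  hours  hours_plus_2
2    Fall    Sara         6        1     16            18
4  Spring     Amy         2        6     22            24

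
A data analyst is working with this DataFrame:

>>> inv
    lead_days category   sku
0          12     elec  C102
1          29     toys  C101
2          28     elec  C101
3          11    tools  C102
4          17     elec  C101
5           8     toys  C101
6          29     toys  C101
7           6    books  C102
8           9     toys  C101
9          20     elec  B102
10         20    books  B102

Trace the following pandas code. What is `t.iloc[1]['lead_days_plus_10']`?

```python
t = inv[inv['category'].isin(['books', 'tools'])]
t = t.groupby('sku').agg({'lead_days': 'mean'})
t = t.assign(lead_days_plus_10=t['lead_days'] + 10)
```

filter rows where category in ['books', 'tools']:
    lead_days category   sku
3          11    tools  C102
7           6    books  C102
10         20    books  B102
group by sku, mean of lead_days:
      lead_days
sku            
B102       20.0
C102        8.5
add column lead_days_plus_10 = t['lead_days'] + 10:
      lead_days  lead_days_plus_10
sku                               
B102       20.0               30.0
C102        8.5               18.5
Reading off the value at position 1, column 'lead_days_plus_10', we get 18.5.

18.5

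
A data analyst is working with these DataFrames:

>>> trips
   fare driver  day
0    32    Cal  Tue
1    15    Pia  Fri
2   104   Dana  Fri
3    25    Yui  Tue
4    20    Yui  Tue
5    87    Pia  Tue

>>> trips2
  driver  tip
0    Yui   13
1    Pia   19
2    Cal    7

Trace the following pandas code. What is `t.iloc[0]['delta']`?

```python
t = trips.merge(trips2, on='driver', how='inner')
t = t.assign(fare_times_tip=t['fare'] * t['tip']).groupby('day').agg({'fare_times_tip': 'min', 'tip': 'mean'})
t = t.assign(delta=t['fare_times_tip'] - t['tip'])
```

266.0

merge on 'driver' (how='inner') → 5 rows:
   fare driver  day  tip
0    32    Cal  Tue    7
1    15    Pia  Fri   19
2    25    Yui  Tue   13
3    20    Yui  Tue   13
4    87    Pia  Tue   19
add column fare_times_tip = t['fare'] * t['tip']:
   fare driver  day  tip  fare_times_tip
0    32    Cal  Tue    7             224
1    15    Pia  Fri   19             285
2    25    Yui  Tue   13             325
3    20    Yui  Tue   13             260
4    87    Pia  Tue   19            1653
group by day: min(fare_times_tip), mean(tip):
     fare_times_tip   tip
day                      
Fri             285  19.0
Tue             224  13.0
add column delta = t['fare_times_tip'] - t['tip']:
     fare_times_tip   tip  delta
day                             
Fri             285  19.0  266.0
Tue             224  13.0  211.0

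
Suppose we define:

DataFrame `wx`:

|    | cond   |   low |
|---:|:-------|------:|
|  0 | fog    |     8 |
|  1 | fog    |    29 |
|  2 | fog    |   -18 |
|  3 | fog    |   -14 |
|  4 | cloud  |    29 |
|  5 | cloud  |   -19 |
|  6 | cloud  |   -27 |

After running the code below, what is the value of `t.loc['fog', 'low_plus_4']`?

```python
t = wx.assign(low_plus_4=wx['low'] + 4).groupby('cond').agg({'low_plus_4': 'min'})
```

-14

add column low_plus_4 = wx['low'] + 4:
    cond  low  low_plus_4
0    fog    8          12
1    fog   29          33
2    fog  -18         -14
3    fog  -14         -10
4  cloud   29          33
5  cloud  -19         -15
6  cloud  -27         -23
group by cond, min of low_plus_4:
       low_plus_4
cond             
cloud         -23
fog           -14
Taking the value at row 'fog', column 'low_plus_4' gives -14.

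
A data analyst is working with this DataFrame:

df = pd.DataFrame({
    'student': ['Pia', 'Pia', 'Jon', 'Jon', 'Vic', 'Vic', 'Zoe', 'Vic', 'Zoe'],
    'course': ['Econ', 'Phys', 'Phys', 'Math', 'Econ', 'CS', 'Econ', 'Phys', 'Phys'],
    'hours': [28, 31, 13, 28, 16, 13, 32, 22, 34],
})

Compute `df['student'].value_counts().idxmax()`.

value_counts of student:
student
Vic    3
Pia    2
Jon    2
Zoe    2
Name: count, dtype: int64
The label with the largest value is Vic.

Vic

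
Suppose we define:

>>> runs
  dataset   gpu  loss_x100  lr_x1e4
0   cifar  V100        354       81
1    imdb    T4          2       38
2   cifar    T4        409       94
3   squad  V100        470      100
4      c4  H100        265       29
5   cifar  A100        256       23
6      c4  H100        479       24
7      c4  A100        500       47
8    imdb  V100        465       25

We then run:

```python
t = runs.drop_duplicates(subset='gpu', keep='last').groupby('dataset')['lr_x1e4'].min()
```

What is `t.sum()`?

143

drop duplicate gpu (keep=last):
  dataset   gpu  loss_x100  lr_x1e4
2   cifar    T4        409       94
6      c4  H100        479       24
7      c4  A100        500       47
8    imdb  V100        465       25
group by dataset, min of lr_x1e4:
dataset
c4       24
cifar    94
imdb     25
Name: lr_x1e4, dtype: int64
Taking the sum of the resulting series gives 143.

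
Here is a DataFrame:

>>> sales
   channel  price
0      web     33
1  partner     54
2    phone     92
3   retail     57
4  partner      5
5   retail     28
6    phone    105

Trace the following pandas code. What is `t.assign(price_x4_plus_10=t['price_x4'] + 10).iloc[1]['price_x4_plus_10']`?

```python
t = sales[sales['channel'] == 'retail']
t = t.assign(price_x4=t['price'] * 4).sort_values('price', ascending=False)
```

filter rows where channel == 'retail':
  channel  price
3  retail     57
5  retail     28
add column price_x4 = t['price'] * 4:
  channel  price  price_x4
3  retail     57       228
5  retail     28       112
sort by price descending:
  channel  price  price_x4
3  retail     57       228
5  retail     28       112
add column price_x4_plus_10 = t['price_x4'] + 10:
  channel  price  price_x4  price_x4_plus_10
3  retail     57       228               238
5  retail     28       112               122
The value at position 1, column 'price_x4_plus_10' is 122.

122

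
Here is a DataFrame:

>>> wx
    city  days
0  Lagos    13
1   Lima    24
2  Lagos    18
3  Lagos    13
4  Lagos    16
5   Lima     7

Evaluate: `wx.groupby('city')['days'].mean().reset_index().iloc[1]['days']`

15.5

group by city, mean of days:
city
Lagos    15.0
Lima     15.5
Name: days, dtype: float64
reset_index():
    city  days
0  Lagos  15.0
1   Lima  15.5
value at position 1, column 'days' → 15.5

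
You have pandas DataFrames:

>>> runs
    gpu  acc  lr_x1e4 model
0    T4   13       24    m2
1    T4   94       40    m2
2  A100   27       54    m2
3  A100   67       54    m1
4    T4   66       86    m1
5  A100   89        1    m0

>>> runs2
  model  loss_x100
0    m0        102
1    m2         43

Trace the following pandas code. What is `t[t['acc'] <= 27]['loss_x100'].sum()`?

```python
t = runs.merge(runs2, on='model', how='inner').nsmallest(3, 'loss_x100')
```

86

merge on 'model' (how='inner') → 4 rows:
    gpu  acc  lr_x1e4 model  loss_x100
0    T4   13       24    m2         43
1    T4   94       40    m2         43
2  A100   27       54    m2         43
3  A100   89        1    m0        102
take 3 rows with smallest loss_x100:
    gpu  acc  lr_x1e4 model  loss_x100
0    T4   13       24    m2         43
1    T4   94       40    m2         43
2  A100   27       54    m2         43
filter rows where acc <= 27:
    gpu  acc  lr_x1e4 model  loss_x100
0    T4   13       24    m2         43
2  A100   27       54    m2         43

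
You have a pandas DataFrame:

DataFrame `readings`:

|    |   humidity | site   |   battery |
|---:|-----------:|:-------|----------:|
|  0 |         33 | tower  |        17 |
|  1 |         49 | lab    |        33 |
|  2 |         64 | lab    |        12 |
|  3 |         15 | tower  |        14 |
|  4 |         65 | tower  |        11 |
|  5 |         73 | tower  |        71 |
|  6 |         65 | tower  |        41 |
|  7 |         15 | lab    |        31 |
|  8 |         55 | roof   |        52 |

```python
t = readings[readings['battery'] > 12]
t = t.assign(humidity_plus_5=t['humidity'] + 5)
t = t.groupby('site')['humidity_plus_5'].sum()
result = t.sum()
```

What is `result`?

340

filter rows where battery > 12:
   humidity   site  battery
0        33  tower       17
1        49    lab       33
3        15  tower       14
5        73  tower       71
6        65  tower       41
7        15    lab       31
8        55   roof       52
add column humidity_plus_5 = t['humidity'] + 5:
   humidity   site  battery  humidity_plus_5
0        33  tower       17               38
1        49    lab       33               54
3        15  tower       14               20
5        73  tower       71               78
6        65  tower       41               70
7        15    lab       31               20
8        55   roof       52               60
group by site, sum of humidity_plus_5:
site
lab       74
roof      60
tower    206
Name: humidity_plus_5, dtype: int64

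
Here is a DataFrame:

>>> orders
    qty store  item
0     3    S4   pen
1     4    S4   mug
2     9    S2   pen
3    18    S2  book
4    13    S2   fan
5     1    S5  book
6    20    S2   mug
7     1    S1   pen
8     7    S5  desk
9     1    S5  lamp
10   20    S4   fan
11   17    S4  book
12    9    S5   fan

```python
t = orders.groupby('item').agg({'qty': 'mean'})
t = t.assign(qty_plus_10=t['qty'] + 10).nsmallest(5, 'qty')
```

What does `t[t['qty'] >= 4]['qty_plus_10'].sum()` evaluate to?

75.3333333333

group by item, mean of qty:
            qty
item           
book  12.000000
desk   7.000000
fan   14.000000
lamp   1.000000
mug   12.000000
pen    4.333333
add column qty_plus_10 = t['qty'] + 10:
            qty  qty_plus_10
item                        
book  12.000000    22.000000
desk   7.000000    17.000000
fan   14.000000    24.000000
lamp   1.000000    11.000000
mug   12.000000    22.000000
pen    4.333333    14.333333
take 5 rows with smallest qty:
            qty  qty_plus_10
item                        
lamp   1.000000    11.000000
pen    4.333333    14.333333
desk   7.000000    17.000000
book  12.000000    22.000000
mug   12.000000    22.000000
filter rows where qty >= 4:
            qty  qty_plus_10
item                        
pen    4.333333    14.333333
desk   7.000000    17.000000
book  12.000000    22.000000
mug   12.000000    22.000000
Then the sum of column 'qty_plus_10': 75.3333333333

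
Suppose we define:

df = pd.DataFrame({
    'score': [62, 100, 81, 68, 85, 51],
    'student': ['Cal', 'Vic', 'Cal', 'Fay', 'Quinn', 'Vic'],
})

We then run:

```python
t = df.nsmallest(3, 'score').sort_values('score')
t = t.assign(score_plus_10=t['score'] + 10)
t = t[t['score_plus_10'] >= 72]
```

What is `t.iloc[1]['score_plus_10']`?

78

take 3 rows with smallest score:
   score student
5     51     Vic
0     62     Cal
3     68     Fay
sort by score:
   score student
5     51     Vic
0     62     Cal
3     68     Fay
add column score_plus_10 = t['score'] + 10:
   score student  score_plus_10
5     51     Vic             61
0     62     Cal             72
3     68     Fay             78
filter rows where score_plus_10 >= 72:
   score student  score_plus_10
0     62     Cal             72
3     68     Fay             78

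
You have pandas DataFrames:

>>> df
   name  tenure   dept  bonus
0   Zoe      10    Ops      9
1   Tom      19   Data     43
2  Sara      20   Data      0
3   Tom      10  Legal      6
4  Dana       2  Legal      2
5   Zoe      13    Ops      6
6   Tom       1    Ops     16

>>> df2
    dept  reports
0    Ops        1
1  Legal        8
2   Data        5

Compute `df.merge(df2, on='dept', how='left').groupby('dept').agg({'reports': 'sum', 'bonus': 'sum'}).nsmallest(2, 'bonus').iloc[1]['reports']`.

3

merge on 'dept' (how='left') → 7 rows:
   name  tenure   dept  bonus  reports
0   Zoe      10    Ops      9        1
1   Tom      19   Data     43        5
2  Sara      20   Data      0        5
3   Tom      10  Legal      6        8
4  Dana       2  Legal      2        8
5   Zoe      13    Ops      6        1
6   Tom       1    Ops     16        1
group by dept: sum(reports), sum(bonus):
       reports  bonus
dept                 
Data        10     43
Legal       16      8
Ops          3     31
take 2 rows with smallest bonus:
       reports  bonus
dept                 
Legal       16      8
Ops          3     31
Taking the value at position 1, column 'reports' gives 3.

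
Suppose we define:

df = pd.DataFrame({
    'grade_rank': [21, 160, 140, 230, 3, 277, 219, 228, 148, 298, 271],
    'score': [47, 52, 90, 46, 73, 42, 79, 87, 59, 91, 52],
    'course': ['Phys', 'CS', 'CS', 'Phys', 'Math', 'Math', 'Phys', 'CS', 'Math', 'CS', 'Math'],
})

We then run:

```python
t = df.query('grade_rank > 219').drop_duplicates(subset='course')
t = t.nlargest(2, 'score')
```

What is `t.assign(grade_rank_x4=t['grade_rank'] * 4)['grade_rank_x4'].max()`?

filter rows where grade_rank > 219:
    grade_rank  score course
3          230     46   Phys
5          277     42   Math
7          228     87     CS
9          298     91     CS
10         271     52   Math
drop duplicate course (keep=first):
   grade_rank  score course
3         230     46   Phys
5         277     42   Math
7         228     87     CS
take 2 rows with largest score:
   grade_rank  score course
7         228     87     CS
3         230     46   Phys
add column grade_rank_x4 = t['grade_rank'] * 4:
   grade_rank  score course  grade_rank_x4
7         228     87     CS            912
3         230     46   Phys            920
The max of column 'grade_rank_x4' is 920.

920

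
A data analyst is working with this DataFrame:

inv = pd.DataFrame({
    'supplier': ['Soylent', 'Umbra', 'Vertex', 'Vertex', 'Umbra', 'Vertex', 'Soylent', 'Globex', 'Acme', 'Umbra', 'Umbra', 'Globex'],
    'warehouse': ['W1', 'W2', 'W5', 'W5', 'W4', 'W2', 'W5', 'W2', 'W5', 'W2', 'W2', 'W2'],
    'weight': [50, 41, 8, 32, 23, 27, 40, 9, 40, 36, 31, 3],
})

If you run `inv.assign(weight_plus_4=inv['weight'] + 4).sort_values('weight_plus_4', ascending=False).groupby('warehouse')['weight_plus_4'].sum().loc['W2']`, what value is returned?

171

add column weight_plus_4 = inv['weight'] + 4:
   supplier warehouse  weight  weight_plus_4
0   Soylent        W1      50             54
1     Umbra        W2      41             45
2    Vertex        W5       8             12
3    Vertex        W5      32             36
4     Umbra        W4      23             27
5    Vertex        W2      27             31
6   Soylent        W5      40             44
7    Globex        W2       9             13
8      Acme        W5      40             44
9     Umbra        W2      36             40
10    Umbra        W2      31             35
11   Globex        W2       3              7
sort by weight_plus_4 descending:
   supplier warehouse  weight  weight_plus_4
0   Soylent        W1      50             54
1     Umbra        W2      41             45
6   Soylent        W5      40             44
8      Acme        W5      40             44
9     Umbra        W2      36             40
3    Vertex        W5      32             36
10    Umbra        W2      31             35
5    Vertex        W2      27             31
4     Umbra        W4      23             27
7    Globex        W2       9             13
2    Vertex        W5       8             12
11   Globex        W2       3              7
group by warehouse, sum of weight_plus_4:
warehouse
W1     54
W2    171
W4     27
W5    136
Name: weight_plus_4, dtype: int64
Taking the value at index 'W2' gives 171.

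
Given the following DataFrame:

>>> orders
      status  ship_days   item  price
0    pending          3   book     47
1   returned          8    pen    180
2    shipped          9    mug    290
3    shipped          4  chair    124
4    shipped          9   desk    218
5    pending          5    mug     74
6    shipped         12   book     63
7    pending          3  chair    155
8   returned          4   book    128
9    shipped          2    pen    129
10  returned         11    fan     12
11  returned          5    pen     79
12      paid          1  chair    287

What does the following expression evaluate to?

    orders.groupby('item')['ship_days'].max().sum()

53

group by item, max of ship_days:
item
book     12
chair     4
desk      9
fan      11
mug       9
pen       8
Name: ship_days, dtype: int64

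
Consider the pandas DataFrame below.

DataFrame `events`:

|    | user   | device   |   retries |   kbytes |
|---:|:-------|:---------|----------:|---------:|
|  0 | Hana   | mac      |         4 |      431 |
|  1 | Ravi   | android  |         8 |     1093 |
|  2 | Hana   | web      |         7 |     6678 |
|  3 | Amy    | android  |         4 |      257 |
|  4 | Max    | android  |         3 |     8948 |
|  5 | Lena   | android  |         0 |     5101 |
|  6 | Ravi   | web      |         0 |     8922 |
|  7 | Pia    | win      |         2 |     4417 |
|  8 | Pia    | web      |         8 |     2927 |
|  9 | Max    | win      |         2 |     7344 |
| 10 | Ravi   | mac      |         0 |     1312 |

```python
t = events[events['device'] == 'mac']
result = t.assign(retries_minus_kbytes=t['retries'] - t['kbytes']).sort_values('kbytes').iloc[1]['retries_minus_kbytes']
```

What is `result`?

-1312

filter rows where device == 'mac':
    user device  retries  kbytes
0   Hana    mac        4     431
10  Ravi    mac        0    1312
add column retries_minus_kbytes = t['retries'] - t['kbytes']:
    user device  retries  kbytes  retries_minus_kbytes
0   Hana    mac        4     431                  -427
10  Ravi    mac        0    1312                 -1312
sort by kbytes:
    user device  retries  kbytes  retries_minus_kbytes
0   Hana    mac        4     431                  -427
10  Ravi    mac        0    1312                 -1312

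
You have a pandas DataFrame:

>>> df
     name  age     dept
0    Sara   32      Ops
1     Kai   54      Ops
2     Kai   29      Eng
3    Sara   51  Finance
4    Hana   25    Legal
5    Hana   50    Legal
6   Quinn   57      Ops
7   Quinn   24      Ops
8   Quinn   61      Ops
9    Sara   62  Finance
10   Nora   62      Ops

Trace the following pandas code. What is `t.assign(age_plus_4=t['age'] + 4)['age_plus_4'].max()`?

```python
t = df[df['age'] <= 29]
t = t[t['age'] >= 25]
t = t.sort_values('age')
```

33

filter rows where age <= 29:
    name  age   dept
2    Kai   29    Eng
4   Hana   25  Legal
7  Quinn   24    Ops
filter rows where age >= 25:
   name  age   dept
2   Kai   29    Eng
4  Hana   25  Legal
sort by age:
   name  age   dept
4  Hana   25  Legal
2   Kai   29    Eng
add column age_plus_4 = t['age'] + 4:
   name  age   dept  age_plus_4
4  Hana   25  Legal          29
2   Kai   29    Eng          33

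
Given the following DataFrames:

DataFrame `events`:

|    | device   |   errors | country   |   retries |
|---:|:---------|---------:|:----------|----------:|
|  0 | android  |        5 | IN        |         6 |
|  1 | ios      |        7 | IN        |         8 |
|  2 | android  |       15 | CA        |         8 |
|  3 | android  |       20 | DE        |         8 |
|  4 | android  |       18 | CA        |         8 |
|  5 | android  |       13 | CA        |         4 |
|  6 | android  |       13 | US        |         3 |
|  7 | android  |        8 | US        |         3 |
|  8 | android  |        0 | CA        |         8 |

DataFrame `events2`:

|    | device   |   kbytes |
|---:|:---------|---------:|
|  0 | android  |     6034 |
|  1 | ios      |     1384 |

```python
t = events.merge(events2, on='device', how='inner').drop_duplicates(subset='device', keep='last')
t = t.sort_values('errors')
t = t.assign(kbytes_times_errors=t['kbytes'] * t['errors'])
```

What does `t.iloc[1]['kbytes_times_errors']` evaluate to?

merge on 'device' (how='inner') → 9 rows:
    device  errors country  retries  kbytes
0  android       5      IN        6    6034
1      ios       7      IN        8    1384
2  android      15      CA        8    6034
3  android      20      DE        8    6034
4  android      18      CA        8    6034
5  android      13      CA        4    6034
6  android      13      US        3    6034
7  android       8      US        3    6034
8  android       0      CA        8    6034
drop duplicate device (keep=last):
    device  errors country  retries  kbytes
1      ios       7      IN        8    1384
8  android       0      CA        8    6034
sort by errors:
    device  errors country  retries  kbytes
8  android       0      CA        8    6034
1      ios       7      IN        8    1384
add column kbytes_times_errors = t['kbytes'] * t['errors']:
    device  errors country  retries  kbytes  kbytes_times_errors
8  android       0      CA        8    6034                    0
1      ios       7      IN        8    1384                 9688
Hence 9688.

9688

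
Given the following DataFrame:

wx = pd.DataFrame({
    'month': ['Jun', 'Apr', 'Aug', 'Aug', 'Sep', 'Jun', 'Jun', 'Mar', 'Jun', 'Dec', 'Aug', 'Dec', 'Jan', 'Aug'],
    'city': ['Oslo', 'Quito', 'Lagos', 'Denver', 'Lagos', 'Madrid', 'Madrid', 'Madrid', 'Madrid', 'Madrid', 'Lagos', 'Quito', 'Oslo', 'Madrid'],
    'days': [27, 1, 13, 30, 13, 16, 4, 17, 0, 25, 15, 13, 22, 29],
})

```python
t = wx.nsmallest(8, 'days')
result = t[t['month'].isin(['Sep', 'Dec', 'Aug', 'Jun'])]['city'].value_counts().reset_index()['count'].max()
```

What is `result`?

3

take 8 rows with smallest days:
   month    city  days
8    Jun  Madrid     0
1    Apr   Quito     1
6    Jun  Madrid     4
2    Aug   Lagos    13
4    Sep   Lagos    13
11   Dec   Quito    13
10   Aug   Lagos    15
5    Jun  Madrid    16
filter rows where month in ['Sep', 'Dec', 'Aug', 'Jun']:
   month    city  days
8    Jun  Madrid     0
6    Jun  Madrid     4
2    Aug   Lagos    13
4    Sep   Lagos    13
11   Dec   Quito    13
10   Aug   Lagos    15
5    Jun  Madrid    16
value_counts of city:
city
Madrid    3
Lagos     3
Quito     1
Name: count, dtype: int64
reset_index():
     city  count
0  Madrid      3
1   Lagos      3
2   Quito      1
Reading off the max of column 'count', we get 3.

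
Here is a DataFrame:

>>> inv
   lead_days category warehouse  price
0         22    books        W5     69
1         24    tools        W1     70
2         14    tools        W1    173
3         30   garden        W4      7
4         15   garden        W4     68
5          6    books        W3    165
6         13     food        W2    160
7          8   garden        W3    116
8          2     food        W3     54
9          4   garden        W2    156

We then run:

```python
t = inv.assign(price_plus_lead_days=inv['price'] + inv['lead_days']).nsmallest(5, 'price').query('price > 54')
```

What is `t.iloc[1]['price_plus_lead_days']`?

add column price_plus_lead_days = inv['price'] + inv['lead_days']:
   lead_days category warehouse  price  price_plus_lead_days
0         22    books        W5     69                    91
1         24    tools        W1     70                    94
2         14    tools        W1    173                   187
3         30   garden        W4      7                    37
4         15   garden        W4     68                    83
5          6    books        W3    165                   171
6         13     food        W2    160                   173
7          8   garden        W3    116                   124
8          2     food        W3     54                    56
9          4   garden        W2    156                   160
take 5 rows with smallest price:
   lead_days category warehouse  price  price_plus_lead_days
3         30   garden        W4      7                    37
8          2     food        W3     54                    56
4         15   garden        W4     68                    83
0         22    books        W5     69                    91
1         24    tools        W1     70                    94
filter rows where price > 54:
   lead_days category warehouse  price  price_plus_lead_days
4         15   garden        W4     68                    83
0         22    books        W5     69                    91
1         24    tools        W1     70                    94
So iloc[1]['price_plus_lead_days'] = 91.

91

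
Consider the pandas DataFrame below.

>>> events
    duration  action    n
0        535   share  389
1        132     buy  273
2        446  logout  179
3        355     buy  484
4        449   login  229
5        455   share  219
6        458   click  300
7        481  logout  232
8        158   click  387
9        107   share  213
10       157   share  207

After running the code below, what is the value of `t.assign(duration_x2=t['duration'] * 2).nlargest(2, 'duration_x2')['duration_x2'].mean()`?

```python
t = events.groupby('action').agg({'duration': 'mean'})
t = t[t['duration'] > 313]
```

group by action, mean of duration:
        duration
action          
buy        243.5
click      308.0
login      449.0
logout     463.5
share      313.5
filter rows where duration > 313:
        duration
action          
login      449.0
logout     463.5
share      313.5
add column duration_x2 = t['duration'] * 2:
        duration  duration_x2
action                       
login      449.0        898.0
logout     463.5        927.0
share      313.5        627.0
take 2 rows with largest duration_x2:
        duration  duration_x2
action                       
logout     463.5        927.0
login      449.0        898.0
Then the mean of column 'duration_x2': 912.5

912.5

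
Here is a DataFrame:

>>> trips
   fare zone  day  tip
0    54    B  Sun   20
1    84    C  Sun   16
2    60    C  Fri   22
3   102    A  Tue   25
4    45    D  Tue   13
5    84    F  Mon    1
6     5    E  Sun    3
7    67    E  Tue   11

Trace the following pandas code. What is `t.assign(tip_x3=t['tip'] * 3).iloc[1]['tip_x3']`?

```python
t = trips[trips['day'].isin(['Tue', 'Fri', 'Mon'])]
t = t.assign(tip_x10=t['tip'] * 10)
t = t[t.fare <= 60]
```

filter rows where day in ['Tue', 'Fri', 'Mon']:
   fare zone  day  tip
2    60    C  Fri   22
3   102    A  Tue   25
4    45    D  Tue   13
5    84    F  Mon    1
7    67    E  Tue   11
add column tip_x10 = t['tip'] * 10:
   fare zone  day  tip  tip_x10
2    60    C  Fri   22      220
3   102    A  Tue   25      250
4    45    D  Tue   13      130
5    84    F  Mon    1       10
7    67    E  Tue   11      110
filter rows where fare <= 60:
   fare zone  day  tip  tip_x10
2    60    C  Fri   22      220
4    45    D  Tue   13      130
add column tip_x3 = t['tip'] * 3:
   fare zone  day  tip  tip_x10  tip_x3
2    60    C  Fri   22      220      66
4    45    D  Tue   13      130      39
Reading off the value at position 1, column 'tip_x3', we get 39.

39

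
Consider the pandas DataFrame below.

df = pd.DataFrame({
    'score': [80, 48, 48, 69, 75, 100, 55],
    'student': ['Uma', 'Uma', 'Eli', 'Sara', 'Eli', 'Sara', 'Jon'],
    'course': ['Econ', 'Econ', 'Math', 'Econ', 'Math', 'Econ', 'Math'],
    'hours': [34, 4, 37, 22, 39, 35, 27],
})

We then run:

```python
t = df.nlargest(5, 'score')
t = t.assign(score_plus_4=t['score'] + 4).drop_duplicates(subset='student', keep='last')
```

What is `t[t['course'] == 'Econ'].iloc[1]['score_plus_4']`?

take 5 rows with largest score:
   score student course  hours
5    100    Sara   Econ     35
0     80     Uma   Econ     34
4     75     Eli   Math     39
3     69    Sara   Econ     22
6     55     Jon   Math     27
add column score_plus_4 = t['score'] + 4:
   score student course  hours  score_plus_4
5    100    Sara   Econ     35           104
0     80     Uma   Econ     34            84
4     75     Eli   Math     39            79
3     69    Sara   Econ     22            73
6     55     Jon   Math     27            59
drop duplicate student (keep=last):
   score student course  hours  score_plus_4
0     80     Uma   Econ     34            84
4     75     Eli   Math     39            79
3     69    Sara   Econ     22            73
6     55     Jon   Math     27            59
filter rows where course == 'Econ':
   score student course  hours  score_plus_4
0     80     Uma   Econ     34            84
3     69    Sara   Econ     22            73
Then the value at position 1, column 'score_plus_4': 73

73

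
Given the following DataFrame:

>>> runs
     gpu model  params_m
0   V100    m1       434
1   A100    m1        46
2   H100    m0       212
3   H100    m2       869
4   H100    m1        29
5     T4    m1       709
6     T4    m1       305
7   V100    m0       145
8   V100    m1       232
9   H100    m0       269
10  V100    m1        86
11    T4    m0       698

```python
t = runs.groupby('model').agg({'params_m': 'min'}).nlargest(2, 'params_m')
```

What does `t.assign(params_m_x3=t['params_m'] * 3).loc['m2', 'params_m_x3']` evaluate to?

2607

group by model, min of params_m:
       params_m
model          
m0          145
m1           29
m2          869
take 2 rows with largest params_m:
       params_m
model          
m2          869
m0          145
add column params_m_x3 = t['params_m'] * 3:
       params_m  params_m_x3
model                       
m2          869         2607
m0          145          435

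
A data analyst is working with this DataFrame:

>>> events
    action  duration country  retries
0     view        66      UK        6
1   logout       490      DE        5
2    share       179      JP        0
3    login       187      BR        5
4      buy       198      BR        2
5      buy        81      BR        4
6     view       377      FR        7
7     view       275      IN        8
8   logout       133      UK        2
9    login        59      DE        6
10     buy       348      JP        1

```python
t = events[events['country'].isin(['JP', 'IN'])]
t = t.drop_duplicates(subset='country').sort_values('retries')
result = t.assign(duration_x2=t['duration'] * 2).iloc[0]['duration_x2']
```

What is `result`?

filter rows where country in ['JP', 'IN']:
   action  duration country  retries
2   share       179      JP        0
7    view       275      IN        8
10    buy       348      JP        1
drop duplicate country (keep=first):
  action  duration country  retries
2  share       179      JP        0
7   view       275      IN        8
sort by retries:
  action  duration country  retries
2  share       179      JP        0
7   view       275      IN        8
add column duration_x2 = t['duration'] * 2:
  action  duration country  retries  duration_x2
2  share       179      JP        0          358
7   view       275      IN        8          550
value at position 0, column 'duration_x2' → 358

358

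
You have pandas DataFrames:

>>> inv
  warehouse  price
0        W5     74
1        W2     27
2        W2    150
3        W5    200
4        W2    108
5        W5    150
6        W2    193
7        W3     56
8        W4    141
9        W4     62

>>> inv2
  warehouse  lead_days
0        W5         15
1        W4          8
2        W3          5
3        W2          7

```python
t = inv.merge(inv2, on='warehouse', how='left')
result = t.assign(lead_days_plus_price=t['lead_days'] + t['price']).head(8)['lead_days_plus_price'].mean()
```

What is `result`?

merge on 'warehouse' (how='left') → 10 rows:
  warehouse  price  lead_days
0        W5     74         15
1        W2     27          7
2        W2    150          7
3        W5    200         15
4        W2    108          7
5        W5    150         15
6        W2    193          7
7        W3     56          5
8        W4    141          8
9        W4     62          8
add column lead_days_plus_price = t['lead_days'] + t['price']:
  warehouse  price  lead_days  lead_days_plus_price
0        W5     74         15                    89
1        W2     27          7                    34
2        W2    150          7                   157
3        W5    200         15                   215
4        W2    108          7                   115
5        W5    150         15                   165
6        W2    193          7                   200
7        W3     56          5                    61
8        W4    141          8                   149
9        W4     62          8                    70
take first 8 rows:
  warehouse  price  lead_days  lead_days_plus_price
0        W5     74         15                    89
1        W2     27          7                    34
2        W2    150          7                   157
3        W5    200         15                   215
4        W2    108          7                   115
5        W5    150         15                   165
6        W2    193          7                   200
7        W3     56          5                    61
Finally, mean of column 'lead_days_plus_price' = 129.5.

129.5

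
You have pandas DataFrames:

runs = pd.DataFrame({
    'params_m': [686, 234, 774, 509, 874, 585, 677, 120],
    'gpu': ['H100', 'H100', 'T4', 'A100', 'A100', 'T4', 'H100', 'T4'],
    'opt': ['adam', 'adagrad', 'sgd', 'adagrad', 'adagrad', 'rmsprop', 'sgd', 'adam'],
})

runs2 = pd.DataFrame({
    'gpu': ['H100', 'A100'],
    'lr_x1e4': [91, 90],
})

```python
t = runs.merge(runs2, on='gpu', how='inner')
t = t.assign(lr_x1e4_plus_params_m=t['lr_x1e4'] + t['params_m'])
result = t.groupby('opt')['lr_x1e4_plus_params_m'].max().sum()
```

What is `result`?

2509

merge on 'gpu' (how='inner') → 5 rows:
   params_m   gpu      opt  lr_x1e4
0       686  H100     adam       91
1       234  H100  adagrad       91
2       509  A100  adagrad       90
3       874  A100  adagrad       90
4       677  H100      sgd       91
add column lr_x1e4_plus_params_m = t['lr_x1e4'] + t['params_m']:
   params_m   gpu      opt  lr_x1e4  lr_x1e4_plus_params_m
0       686  H100     adam       91                    777
1       234  H100  adagrad       91                    325
2       509  A100  adagrad       90                    599
3       874  A100  adagrad       90                    964
4       677  H100      sgd       91                    768
group by opt, max of lr_x1e4_plus_params_m:
opt
adagrad    964
adam       777
sgd        768
Name: lr_x1e4_plus_params_m, dtype: int64
Then the sum of the resulting series: 2509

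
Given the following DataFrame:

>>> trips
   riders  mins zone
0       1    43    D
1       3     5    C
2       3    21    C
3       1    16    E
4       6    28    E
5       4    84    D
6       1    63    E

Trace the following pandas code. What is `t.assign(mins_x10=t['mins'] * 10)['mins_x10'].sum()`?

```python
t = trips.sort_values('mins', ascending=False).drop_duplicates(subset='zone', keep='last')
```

640

sort by mins descending:
   riders  mins zone
5       4    84    D
6       1    63    E
0       1    43    D
4       6    28    E
2       3    21    C
3       1    16    E
1       3     5    C
drop duplicate zone (keep=last):
   riders  mins zone
0       1    43    D
3       1    16    E
1       3     5    C
add column mins_x10 = t['mins'] * 10:
   riders  mins zone  mins_x10
0       1    43    D       430
3       1    16    E       160
1       3     5    C        50
Taking the sum of column 'mins_x10' gives 640.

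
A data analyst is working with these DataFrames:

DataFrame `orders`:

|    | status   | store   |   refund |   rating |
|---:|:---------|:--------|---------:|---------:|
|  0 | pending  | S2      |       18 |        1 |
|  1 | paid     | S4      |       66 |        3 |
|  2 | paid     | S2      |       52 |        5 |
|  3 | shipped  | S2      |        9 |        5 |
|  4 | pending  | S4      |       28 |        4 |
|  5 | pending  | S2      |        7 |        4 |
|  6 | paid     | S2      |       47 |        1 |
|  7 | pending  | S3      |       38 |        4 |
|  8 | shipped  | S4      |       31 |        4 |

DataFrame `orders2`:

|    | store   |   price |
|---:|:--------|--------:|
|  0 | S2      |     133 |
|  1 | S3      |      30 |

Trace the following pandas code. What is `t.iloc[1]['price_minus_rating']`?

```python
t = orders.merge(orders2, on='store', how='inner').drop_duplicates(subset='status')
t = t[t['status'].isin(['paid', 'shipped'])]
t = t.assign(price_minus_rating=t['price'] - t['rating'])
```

128

merge on 'store' (how='inner') → 6 rows:
    status store  refund  rating  price
0  pending    S2      18       1    133
1     paid    S2      52       5    133
2  shipped    S2       9       5    133
3  pending    S2       7       4    133
4     paid    S2      47       1    133
5  pending    S3      38       4     30
drop duplicate status (keep=first):
    status store  refund  rating  price
0  pending    S2      18       1    133
1     paid    S2      52       5    133
2  shipped    S2       9       5    133
filter rows where status in ['paid', 'shipped']:
    status store  refund  rating  price
1     paid    S2      52       5    133
2  shipped    S2       9       5    133
add column price_minus_rating = t['price'] - t['rating']:
    status store  refund  rating  price  price_minus_rating
1     paid    S2      52       5    133                 128
2  shipped    S2       9       5    133                 128
Then the value at position 1, column 'price_minus_rating': 128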